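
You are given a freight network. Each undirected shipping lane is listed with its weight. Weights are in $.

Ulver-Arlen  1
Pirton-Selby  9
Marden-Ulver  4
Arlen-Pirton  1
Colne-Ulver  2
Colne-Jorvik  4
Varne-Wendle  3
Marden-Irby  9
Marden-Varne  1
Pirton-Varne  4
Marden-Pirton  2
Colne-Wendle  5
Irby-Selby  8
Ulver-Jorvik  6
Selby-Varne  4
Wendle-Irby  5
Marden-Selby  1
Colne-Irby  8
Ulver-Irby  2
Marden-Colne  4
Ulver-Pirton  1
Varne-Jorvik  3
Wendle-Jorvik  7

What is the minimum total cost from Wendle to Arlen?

Settle nodes by increasing distance from Wendle:
Wendle: 0
Varne: 3  (via Wendle)
Marden: 4  (via Varne)
Irby: 5  (via Wendle)
Selby: 5  (via Marden)
Colne: 5  (via Wendle)
Pirton: 6  (via Marden)
Jorvik: 6  (via Varne)
Ulver: 7  (via Irby)
Arlen: 7  (via Pirton)
Shortest route: Wendle–Varne–Marden–Pirton–Arlen = $7.

$7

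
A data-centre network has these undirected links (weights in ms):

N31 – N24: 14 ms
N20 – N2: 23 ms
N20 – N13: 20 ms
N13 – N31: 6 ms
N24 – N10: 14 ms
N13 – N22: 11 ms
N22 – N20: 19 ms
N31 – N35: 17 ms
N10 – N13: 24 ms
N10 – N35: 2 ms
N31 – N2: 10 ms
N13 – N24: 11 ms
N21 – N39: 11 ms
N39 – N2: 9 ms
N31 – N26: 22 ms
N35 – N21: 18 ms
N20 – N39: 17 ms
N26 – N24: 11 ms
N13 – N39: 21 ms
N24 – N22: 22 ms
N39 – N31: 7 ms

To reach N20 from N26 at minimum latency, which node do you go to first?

N24

Candidate routes:
N26–N31–N13–N20: 22+6+20 = 48
N26–N24–N13–N20: 11+11+20 = 42
N26–N31–N39–N20: 22+7+17 = 46
Cheapest is N26–N24–N13–N20 at 42 ms.
So from N26 the first move is to N24.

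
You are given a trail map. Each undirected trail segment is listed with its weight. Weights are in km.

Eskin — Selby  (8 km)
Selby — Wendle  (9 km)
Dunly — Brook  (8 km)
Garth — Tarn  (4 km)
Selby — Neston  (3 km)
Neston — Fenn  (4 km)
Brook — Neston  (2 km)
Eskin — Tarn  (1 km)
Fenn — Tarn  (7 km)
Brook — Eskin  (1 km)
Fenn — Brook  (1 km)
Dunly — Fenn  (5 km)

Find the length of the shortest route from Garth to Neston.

Enumerating some paths:
Garth–Tarn–Fenn–Brook–Neston: 4+7+1+2 = 14
Garth–Tarn–Eskin–Brook–Neston: 4+1+1+2 = 8
Garth–Tarn–Eskin–Brook–Fenn–Neston: 4+1+1+1+4 = 11
Garth–Tarn–Fenn–Neston: 4+7+4 = 15
Cheapest is Garth–Tarn–Eskin–Brook–Neston at 8 km.

8 km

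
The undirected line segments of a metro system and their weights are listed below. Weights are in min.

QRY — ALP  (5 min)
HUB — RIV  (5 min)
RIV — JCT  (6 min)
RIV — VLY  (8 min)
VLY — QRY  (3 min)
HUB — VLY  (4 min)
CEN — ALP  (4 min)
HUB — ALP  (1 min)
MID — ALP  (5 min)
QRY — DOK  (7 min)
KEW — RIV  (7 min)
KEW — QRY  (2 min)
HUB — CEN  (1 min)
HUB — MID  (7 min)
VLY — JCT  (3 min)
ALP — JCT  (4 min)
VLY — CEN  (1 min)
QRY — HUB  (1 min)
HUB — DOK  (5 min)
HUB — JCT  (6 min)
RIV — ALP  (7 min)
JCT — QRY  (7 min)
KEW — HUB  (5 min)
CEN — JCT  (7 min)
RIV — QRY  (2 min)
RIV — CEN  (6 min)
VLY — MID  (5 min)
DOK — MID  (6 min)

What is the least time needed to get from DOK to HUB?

Compare a few routes:
DOK → HUB: 5 = 5
DOK → QRY → VLY → CEN → HUB: 7+3+1+1 = 12
DOK → QRY → HUB: 7+1 = 8
DOK → MID → ALP → HUB: 6+5+1 = 12
The minimum is 5 min via DOK → HUB.

5 min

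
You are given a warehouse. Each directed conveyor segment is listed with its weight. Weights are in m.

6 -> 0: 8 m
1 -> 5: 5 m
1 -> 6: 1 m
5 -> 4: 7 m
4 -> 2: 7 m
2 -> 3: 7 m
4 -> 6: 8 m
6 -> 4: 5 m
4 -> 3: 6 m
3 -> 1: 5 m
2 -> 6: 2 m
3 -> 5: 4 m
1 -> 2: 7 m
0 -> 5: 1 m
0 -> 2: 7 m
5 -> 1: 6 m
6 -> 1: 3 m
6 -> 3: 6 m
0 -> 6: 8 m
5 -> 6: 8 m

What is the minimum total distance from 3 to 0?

14 m

Enumerating some paths:
3 → 5 → 1 → 6 → 0: 4+6+1+8 = 19
3 → 1 → 6 → 0: 5+1+8 = 14
3 → 5 → 6 → 0: 4+8+8 = 20
The minimum is 14 m via 3 → 1 → 6 → 0.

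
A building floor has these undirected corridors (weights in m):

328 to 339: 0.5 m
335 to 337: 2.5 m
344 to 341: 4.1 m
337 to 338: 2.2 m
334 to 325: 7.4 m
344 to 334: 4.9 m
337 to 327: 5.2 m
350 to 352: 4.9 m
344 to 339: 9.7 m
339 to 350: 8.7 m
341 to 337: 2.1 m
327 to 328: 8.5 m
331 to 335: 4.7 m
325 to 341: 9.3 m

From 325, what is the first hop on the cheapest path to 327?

341

Enumerating some paths:
325 - 341 - 344 - 339 - 328 - 327: 9.3+4.1+9.7+0.5+8.5 = 32.1
325 - 334 - 344 - 341 - 337 - 327: 7.4+4.9+4.1+2.1+5.2 = 23.7
325 - 334 - 344 - 339 - 328 - 327: 7.4+4.9+9.7+0.5+8.5 = 31
325 - 341 - 337 - 327: 9.3+2.1+5.2 = 16.6
The minimum is 16.6 m via 325 - 341 - 337 - 327.
So from 325 the first move is to 341.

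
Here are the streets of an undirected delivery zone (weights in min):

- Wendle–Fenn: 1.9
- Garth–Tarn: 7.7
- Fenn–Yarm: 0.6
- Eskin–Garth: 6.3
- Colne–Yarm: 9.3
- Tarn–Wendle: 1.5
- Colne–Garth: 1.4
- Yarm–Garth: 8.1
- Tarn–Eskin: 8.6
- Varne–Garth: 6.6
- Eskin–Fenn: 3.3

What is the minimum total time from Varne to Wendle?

15.8 min

Enumerating some paths:
Varne - Garth - Yarm - Fenn - Wendle: 6.6+8.1+0.6+1.9 = 17.2
Varne - Garth - Tarn - Wendle: 6.6+7.7+1.5 = 15.8
Cheapest is Varne - Garth - Tarn - Wendle at 15.8 min.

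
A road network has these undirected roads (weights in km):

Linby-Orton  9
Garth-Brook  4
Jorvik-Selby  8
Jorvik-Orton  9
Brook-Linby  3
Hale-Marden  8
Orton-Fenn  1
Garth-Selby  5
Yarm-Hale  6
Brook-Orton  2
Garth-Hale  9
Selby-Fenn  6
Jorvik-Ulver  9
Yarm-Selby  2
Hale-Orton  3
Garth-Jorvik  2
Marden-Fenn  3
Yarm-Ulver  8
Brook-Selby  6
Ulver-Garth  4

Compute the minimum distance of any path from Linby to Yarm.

Candidate routes:
Linby–Brook–Selby–Yarm: 3+6+2 = 11
Linby–Brook–Orton–Hale–Yarm: 3+2+3+6 = 14
Linby–Brook–Orton–Fenn–Selby–Yarm: 3+2+1+6+2 = 14
Linby–Brook–Garth–Selby–Yarm: 3+4+5+2 = 14
The minimum is 11 km via Linby–Brook–Selby–Yarm.

11 km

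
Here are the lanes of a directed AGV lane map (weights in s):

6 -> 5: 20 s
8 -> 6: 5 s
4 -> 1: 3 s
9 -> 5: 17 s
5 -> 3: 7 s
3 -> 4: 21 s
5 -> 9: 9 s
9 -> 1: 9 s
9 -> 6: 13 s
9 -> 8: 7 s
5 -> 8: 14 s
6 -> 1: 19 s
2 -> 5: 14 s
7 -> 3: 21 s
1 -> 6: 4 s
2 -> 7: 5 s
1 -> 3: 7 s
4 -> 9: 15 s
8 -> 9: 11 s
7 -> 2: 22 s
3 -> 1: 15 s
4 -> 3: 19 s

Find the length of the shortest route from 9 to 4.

Candidate routes:
9 → 8 → 6 → 1 → 3 → 4: 7+5+19+7+21 = 59
9 → 1 → 3 → 4: 9+7+21 = 37
9 → 5 → 3 → 4: 17+7+21 = 45
The minimum is 37 s via 9 → 1 → 3 → 4.

37 s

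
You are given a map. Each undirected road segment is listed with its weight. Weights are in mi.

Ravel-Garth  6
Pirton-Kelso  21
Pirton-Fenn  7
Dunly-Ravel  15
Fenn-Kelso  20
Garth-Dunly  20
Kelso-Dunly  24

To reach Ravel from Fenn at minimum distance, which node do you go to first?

Compare a few routes:
Fenn - Kelso - Dunly - Ravel: 20+24+15 = 59
Fenn - Pirton - Kelso - Dunly - Ravel: 7+21+24+15 = 67
Fenn - Kelso - Dunly - Garth - Ravel: 20+24+20+6 = 70
Cheapest is Fenn - Kelso - Dunly - Ravel at 59 mi.
So from Fenn the first move is to Kelso.

Kelso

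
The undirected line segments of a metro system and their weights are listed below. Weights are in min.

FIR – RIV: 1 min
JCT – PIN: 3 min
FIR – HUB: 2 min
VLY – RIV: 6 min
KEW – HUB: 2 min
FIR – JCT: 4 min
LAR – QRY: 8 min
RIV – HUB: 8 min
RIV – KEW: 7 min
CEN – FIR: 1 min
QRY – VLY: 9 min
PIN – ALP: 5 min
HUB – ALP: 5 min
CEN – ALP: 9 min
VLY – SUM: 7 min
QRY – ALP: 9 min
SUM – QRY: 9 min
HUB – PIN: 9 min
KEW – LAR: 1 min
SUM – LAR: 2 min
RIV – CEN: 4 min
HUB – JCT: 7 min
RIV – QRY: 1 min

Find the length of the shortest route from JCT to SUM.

11 min

Enumerating some paths:
JCT - FIR - RIV - QRY - SUM: 4+1+1+9 = 15
JCT - HUB - KEW - LAR - SUM: 7+2+1+2 = 12
JCT - FIR - RIV - KEW - LAR - SUM: 4+1+7+1+2 = 15
JCT - FIR - HUB - KEW - LAR - SUM: 4+2+2+1+2 = 11
The minimum is 11 min via JCT - FIR - HUB - KEW - LAR - SUM.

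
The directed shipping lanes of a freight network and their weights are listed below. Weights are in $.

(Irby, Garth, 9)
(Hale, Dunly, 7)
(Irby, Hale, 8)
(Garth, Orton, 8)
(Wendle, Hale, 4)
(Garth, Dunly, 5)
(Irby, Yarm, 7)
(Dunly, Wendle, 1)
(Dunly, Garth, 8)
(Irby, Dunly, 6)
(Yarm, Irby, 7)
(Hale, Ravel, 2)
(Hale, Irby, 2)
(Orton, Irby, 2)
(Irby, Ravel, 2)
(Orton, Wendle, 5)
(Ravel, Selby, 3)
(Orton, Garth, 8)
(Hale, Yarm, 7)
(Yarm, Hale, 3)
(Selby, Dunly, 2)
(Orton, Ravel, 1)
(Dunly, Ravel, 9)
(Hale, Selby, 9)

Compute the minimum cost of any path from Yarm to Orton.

$22

Settle nodes by increasing distance from Yarm:
Yarm: 0
Hale: 3  (via Yarm)
Ravel: 5  (via Hale)
Irby: 5  (via Hale)
Selby: 8  (via Ravel)
Dunly: 10  (via Hale)
Wendle: 11  (via Dunly)
Garth: 14  (via Irby)
Orton: 22  (via Garth)
Shortest route: Yarm–Hale–Irby–Garth–Orton = $22.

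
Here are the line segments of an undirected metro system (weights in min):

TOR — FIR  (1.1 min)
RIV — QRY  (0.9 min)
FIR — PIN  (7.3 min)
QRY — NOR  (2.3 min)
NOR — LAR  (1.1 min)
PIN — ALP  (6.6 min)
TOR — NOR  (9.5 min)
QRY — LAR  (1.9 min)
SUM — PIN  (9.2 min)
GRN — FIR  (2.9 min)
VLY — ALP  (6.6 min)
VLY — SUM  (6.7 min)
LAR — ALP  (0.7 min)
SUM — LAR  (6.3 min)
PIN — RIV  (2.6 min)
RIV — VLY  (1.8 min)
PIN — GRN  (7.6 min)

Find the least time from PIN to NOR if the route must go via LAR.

6.5 min

Shortest PIN→LAR: PIN → RIV → QRY → LAR = 5.4
Best LAR to NOR: LAR → NOR costing 1.1
Total via LAR: 5.4 + 1.1 = 6.5 min.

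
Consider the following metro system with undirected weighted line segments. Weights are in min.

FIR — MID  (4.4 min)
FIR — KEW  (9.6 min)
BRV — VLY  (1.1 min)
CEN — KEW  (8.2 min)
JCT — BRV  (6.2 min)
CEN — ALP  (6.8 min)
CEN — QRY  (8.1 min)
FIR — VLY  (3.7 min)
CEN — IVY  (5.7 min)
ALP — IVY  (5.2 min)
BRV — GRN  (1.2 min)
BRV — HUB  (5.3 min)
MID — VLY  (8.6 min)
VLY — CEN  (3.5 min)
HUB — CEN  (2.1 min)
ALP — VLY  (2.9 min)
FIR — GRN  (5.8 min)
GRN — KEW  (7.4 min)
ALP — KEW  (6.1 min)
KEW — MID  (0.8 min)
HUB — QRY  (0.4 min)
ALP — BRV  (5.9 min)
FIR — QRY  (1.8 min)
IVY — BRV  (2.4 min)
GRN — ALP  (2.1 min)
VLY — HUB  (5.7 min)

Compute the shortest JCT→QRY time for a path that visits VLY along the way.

12.8 min

Shortest JCT→VLY: JCT → BRV → VLY = 7.3
Best VLY to QRY: VLY → FIR → QRY costing 5.5
Total via VLY: 7.3 + 5.5 = 12.8 min.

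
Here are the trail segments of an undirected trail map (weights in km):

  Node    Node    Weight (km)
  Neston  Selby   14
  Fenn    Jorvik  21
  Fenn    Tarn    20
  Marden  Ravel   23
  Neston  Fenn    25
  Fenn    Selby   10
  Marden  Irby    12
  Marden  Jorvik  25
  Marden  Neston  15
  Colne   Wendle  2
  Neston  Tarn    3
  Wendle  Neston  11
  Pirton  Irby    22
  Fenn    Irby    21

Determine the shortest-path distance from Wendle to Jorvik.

51 km

Compare a few routes:
Wendle–Neston–Tarn–Fenn–Jorvik: 11+3+20+21 = 55
Wendle–Neston–Marden–Jorvik: 11+15+25 = 51
Cheapest is Wendle–Neston–Marden–Jorvik at 51 km.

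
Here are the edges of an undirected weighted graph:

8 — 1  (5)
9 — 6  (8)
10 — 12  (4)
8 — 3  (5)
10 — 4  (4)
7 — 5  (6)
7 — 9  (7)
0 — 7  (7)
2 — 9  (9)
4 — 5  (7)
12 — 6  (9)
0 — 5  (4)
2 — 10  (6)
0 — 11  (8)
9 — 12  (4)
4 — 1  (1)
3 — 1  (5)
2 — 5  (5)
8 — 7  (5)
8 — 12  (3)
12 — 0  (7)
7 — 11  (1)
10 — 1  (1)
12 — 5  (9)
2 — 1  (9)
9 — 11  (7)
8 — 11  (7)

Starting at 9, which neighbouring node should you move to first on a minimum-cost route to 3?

Compare a few routes:
9 → 12 → 8 → 3: 4+3+5 = 12
9 → 12 → 10 → 1 → 3: 4+4+1+5 = 14
9 → 12 → 8 → 1 → 3: 4+3+5+5 = 17
9 → 7 → 8 → 3: 7+5+5 = 17
The minimum is 12 via 9 → 12 → 8 → 3.
So from 9 the first move is to 12.

12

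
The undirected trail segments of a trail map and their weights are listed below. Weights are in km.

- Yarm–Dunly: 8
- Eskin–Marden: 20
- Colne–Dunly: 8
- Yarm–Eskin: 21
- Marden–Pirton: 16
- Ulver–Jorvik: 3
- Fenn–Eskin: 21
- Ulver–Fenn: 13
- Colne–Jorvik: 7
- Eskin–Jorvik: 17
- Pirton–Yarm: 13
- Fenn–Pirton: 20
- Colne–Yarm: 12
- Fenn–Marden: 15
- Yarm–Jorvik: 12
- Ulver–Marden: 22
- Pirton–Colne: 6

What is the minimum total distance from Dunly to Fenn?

Running Dijkstra from Dunly:
Dunly: 0
Yarm: 8  (via Dunly)
Colne: 8  (via Dunly)
Pirton: 14  (via Colne)
Jorvik: 15  (via Colne)
Ulver: 18  (via Jorvik)
Eskin: 29  (via Yarm)
Marden: 30  (via Pirton)
Fenn: 31  (via Ulver)
Shortest route: Dunly → Colne → Jorvik → Ulver → Fenn = 31 km.

31 km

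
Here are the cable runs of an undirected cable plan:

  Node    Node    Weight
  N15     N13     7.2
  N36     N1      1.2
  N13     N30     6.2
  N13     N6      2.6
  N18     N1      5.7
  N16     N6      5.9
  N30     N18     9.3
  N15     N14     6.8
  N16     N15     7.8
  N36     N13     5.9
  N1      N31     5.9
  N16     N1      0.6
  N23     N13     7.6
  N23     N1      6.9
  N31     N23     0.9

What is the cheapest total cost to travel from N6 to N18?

Compare a few routes:
N6 → N13 → N30 → N18: 2.6+6.2+9.3 = 18.1
N6 → N13 → N23 → N31 → N1 → N18: 2.6+7.6+0.9+5.9+5.7 = 22.7
N6 → N16 → N1 → N18: 5.9+0.6+5.7 = 12.2
N6 → N13 → N36 → N1 → N18: 2.6+5.9+1.2+5.7 = 15.4
Cheapest is N6 → N16 → N1 → N18 at 12.2.

12.2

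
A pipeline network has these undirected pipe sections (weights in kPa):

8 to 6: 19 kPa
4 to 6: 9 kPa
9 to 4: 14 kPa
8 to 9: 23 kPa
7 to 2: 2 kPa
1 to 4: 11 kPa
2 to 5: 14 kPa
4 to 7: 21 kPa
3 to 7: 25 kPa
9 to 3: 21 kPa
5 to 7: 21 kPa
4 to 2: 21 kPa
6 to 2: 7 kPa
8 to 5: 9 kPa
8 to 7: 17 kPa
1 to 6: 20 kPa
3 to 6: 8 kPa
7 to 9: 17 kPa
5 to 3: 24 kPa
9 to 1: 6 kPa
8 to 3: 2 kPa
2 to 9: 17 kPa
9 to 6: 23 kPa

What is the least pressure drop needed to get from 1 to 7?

Candidate routes:
1–6–2–7: 20+7+2 = 29
1–9–2–7: 6+17+2 = 25
1–9–7: 6+17 = 23
Cheapest is 1–9–7 at 23 kPa.

23 kPa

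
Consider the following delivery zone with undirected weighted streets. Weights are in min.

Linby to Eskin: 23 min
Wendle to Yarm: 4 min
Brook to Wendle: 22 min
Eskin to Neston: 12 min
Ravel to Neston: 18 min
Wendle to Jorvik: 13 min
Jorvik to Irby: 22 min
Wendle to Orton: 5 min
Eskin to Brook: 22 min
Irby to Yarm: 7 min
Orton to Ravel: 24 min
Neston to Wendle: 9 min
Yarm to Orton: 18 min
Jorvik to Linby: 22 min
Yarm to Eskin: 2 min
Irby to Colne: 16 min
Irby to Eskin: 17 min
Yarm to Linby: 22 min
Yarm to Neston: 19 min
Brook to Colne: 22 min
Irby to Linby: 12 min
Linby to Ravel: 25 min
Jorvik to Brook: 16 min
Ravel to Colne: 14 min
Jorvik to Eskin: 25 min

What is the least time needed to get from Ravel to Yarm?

31 min

Running Dijkstra from Ravel:
Ravel: 0
Colne: 14  (via Ravel)
Neston: 18  (via Ravel)
Orton: 24  (via Ravel)
Linby: 25  (via Ravel)
Wendle: 27  (via Neston)
Eskin: 30  (via Neston)
Irby: 30  (via Colne)
Yarm: 31  (via Wendle)
Shortest route: Ravel → Neston → Wendle → Yarm = 31 min.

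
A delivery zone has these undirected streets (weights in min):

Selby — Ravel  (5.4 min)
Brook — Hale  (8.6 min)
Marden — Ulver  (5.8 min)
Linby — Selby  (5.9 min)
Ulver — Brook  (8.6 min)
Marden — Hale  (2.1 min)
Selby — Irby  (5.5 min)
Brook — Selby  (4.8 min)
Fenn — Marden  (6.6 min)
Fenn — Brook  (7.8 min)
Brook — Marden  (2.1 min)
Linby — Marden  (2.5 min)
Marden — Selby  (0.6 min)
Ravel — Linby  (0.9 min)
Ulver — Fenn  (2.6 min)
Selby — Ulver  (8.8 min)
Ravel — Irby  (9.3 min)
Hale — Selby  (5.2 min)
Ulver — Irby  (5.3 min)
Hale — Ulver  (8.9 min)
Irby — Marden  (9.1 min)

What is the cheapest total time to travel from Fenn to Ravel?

10 min

Settle nodes by increasing distance from Fenn:
Fenn: 0
Ulver: 2.6  (via Fenn)
Marden: 6.6  (via Fenn)
Selby: 7.2  (via Marden)
Brook: 7.8  (via Fenn)
Irby: 7.9  (via Ulver)
Hale: 8.7  (via Marden)
Linby: 9.1  (via Marden)
Ravel: 10  (via Linby)
Shortest route: Fenn–Marden–Linby–Ravel = 10 min.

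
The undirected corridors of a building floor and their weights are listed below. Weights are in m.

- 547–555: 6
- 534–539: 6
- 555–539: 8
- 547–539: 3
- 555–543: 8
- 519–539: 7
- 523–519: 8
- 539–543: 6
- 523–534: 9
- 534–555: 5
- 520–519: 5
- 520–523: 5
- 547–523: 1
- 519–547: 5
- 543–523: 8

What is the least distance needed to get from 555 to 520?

12 m

Running Dijkstra from 555:
555: 0
534: 5  (via 555)
547: 6  (via 555)
523: 7  (via 547)
543: 8  (via 555)
539: 8  (via 555)
519: 11  (via 547)
520: 12  (via 523)
Shortest route: 555 → 547 → 523 → 520 = 12 m.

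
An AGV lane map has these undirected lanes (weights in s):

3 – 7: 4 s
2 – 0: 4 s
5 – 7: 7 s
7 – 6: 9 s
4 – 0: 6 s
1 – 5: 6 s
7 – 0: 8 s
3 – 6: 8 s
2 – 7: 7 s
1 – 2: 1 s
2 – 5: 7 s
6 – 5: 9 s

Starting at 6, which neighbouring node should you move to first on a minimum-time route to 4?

7

Candidate routes:
6 - 7 - 0 - 4: 9+8+6 = 23
6 - 5 - 1 - 2 - 0 - 4: 9+6+1+4+6 = 26
6 - 3 - 7 - 0 - 4: 8+4+8+6 = 26
6 - 5 - 2 - 0 - 4: 9+7+4+6 = 26
The minimum is 23 s via 6 - 7 - 0 - 4.
So from 6 the first move is to 7.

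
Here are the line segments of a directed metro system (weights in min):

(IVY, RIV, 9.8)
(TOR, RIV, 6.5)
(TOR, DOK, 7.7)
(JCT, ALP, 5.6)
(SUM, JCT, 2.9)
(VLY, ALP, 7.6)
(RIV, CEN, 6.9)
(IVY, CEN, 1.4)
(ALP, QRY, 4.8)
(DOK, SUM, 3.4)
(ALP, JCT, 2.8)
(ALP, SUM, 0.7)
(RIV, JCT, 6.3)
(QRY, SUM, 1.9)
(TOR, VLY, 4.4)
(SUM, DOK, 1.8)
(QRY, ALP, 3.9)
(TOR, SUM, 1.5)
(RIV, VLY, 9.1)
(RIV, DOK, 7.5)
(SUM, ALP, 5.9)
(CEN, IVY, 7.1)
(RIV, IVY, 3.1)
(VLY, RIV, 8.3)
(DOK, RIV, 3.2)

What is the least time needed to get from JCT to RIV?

11.3 min

Enumerating some paths:
JCT → ALP → SUM → DOK → RIV: 5.6+0.7+1.8+3.2 = 11.3
JCT → ALP → QRY → SUM → DOK → RIV: 5.6+4.8+1.9+1.8+3.2 = 17.3
The minimum is 11.3 min via JCT → ALP → SUM → DOK → RIV.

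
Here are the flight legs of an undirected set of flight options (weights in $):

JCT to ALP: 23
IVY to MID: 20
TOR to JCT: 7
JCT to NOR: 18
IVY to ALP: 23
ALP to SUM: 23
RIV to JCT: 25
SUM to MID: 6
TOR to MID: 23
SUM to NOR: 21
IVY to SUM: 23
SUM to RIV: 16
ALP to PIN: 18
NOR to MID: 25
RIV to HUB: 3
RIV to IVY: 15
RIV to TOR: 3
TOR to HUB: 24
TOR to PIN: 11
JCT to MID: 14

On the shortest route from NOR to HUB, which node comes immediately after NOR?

JCT

Enumerating some paths:
NOR → JCT → TOR → RIV → HUB: 18+7+3+3 = 31
NOR → SUM → RIV → HUB: 21+16+3 = 40
The minimum is $31 via NOR → JCT → TOR → RIV → HUB.
So from NOR the first move is to JCT.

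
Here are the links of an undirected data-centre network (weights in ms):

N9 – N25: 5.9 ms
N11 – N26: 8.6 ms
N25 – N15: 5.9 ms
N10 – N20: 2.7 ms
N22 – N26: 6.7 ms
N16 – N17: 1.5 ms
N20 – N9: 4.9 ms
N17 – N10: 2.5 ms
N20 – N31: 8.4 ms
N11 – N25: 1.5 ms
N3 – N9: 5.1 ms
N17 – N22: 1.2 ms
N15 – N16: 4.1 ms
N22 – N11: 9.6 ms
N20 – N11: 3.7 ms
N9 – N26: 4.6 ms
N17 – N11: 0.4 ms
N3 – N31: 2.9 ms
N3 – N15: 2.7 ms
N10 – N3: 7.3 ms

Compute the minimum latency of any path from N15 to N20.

Running Dijkstra from N15:
N15: 0
N3: 2.7  (via N15)
N16: 4.1  (via N15)
N17: 5.6  (via N16)
N31: 5.6  (via N3)
N25: 5.9  (via N15)
N11: 6  (via N17)
N22: 6.8  (via N17)
N9: 7.8  (via N3)
N10: 8.1  (via N17)
N20: 9.7  (via N11)
Shortest route: N15 → N16 → N17 → N11 → N20 = 9.7 ms.

9.7 ms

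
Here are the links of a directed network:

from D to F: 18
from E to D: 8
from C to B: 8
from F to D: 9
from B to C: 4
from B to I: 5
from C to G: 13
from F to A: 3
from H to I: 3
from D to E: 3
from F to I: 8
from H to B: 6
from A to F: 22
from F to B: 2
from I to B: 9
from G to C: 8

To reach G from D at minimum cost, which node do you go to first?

F

Enumerating some paths:
D → F → B → C → G: 18+2+4+13 = 37
D → F → I → B → C → G: 18+8+9+4+13 = 52
The minimum is 37 via D → F → B → C → G.
So from D the first move is to F.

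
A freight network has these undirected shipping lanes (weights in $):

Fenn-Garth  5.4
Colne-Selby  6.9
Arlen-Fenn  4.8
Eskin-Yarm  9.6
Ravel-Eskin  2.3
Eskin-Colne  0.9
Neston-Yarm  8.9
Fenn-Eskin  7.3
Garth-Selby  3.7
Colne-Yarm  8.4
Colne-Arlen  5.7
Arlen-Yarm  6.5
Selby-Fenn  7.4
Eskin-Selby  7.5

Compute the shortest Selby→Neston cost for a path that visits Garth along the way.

$29.3

Best Selby to Garth: Selby–Garth costing 3.7
Shortest Garth→Neston: Garth–Fenn–Arlen–Yarm–Neston = 25.6
Total via Garth: 3.7 + 25.6 = $29.3.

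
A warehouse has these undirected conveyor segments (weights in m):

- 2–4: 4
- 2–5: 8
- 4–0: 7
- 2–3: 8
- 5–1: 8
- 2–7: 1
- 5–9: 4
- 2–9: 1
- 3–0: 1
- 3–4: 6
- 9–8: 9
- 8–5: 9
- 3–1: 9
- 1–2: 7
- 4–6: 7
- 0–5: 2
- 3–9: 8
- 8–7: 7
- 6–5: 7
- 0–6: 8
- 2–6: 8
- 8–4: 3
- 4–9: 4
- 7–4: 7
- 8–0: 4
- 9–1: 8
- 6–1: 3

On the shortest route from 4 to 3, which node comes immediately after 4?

Compare a few routes:
4 - 8 - 0 - 3: 3+4+1 = 8
4 - 3: 6 = 6
4 - 0 - 3: 7+1 = 8
4 - 9 - 5 - 0 - 3: 4+4+2+1 = 11
Cheapest is 4 - 3 at 6 m.
So from 4 the first move is to 3.

3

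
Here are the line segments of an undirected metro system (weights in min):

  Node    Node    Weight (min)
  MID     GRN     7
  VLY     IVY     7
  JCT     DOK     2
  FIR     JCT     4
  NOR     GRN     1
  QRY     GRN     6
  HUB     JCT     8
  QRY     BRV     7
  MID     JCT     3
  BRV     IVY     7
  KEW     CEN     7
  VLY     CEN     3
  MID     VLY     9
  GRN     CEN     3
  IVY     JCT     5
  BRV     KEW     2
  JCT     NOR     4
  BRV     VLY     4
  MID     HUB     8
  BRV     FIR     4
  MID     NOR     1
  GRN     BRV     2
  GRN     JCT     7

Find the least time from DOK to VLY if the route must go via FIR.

14 min

Best DOK to FIR: DOK → JCT → FIR costing 6
Shortest FIR→VLY: FIR → BRV → VLY = 8
Total via FIR: 6 + 8 = 14 min.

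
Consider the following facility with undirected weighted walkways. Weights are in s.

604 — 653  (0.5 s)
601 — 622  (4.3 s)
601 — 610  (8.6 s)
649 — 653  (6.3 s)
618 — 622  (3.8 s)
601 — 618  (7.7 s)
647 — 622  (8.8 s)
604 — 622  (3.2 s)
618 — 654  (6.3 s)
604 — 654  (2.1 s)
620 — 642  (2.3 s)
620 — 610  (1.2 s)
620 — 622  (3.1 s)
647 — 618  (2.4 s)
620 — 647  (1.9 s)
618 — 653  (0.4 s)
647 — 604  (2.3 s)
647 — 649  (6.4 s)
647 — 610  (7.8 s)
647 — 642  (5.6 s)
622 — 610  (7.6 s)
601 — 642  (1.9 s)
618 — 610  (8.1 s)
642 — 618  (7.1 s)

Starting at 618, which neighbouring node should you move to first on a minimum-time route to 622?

Compare a few routes:
618 - 653 - 604 - 622: 0.4+0.5+3.2 = 4.1
618 - 622: 3.8 = 3.8
618 - 647 - 620 - 622: 2.4+1.9+3.1 = 7.4
The minimum is 3.8 s via 618 - 622.
So from 618 the first move is to 622.

622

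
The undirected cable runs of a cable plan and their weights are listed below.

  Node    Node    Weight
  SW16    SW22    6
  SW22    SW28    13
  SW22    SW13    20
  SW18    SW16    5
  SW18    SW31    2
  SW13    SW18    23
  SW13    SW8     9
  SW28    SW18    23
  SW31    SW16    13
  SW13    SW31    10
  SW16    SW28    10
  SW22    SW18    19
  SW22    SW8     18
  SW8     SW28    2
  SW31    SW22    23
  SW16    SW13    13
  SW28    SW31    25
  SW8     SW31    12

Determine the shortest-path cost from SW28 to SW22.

Settle nodes by increasing distance from SW28:
SW28: 0
SW8: 2  (via SW28)
SW16: 10  (via SW28)
SW13: 11  (via SW8)
SW22: 13  (via SW28)
Shortest route: SW28–SW22 = 13.

13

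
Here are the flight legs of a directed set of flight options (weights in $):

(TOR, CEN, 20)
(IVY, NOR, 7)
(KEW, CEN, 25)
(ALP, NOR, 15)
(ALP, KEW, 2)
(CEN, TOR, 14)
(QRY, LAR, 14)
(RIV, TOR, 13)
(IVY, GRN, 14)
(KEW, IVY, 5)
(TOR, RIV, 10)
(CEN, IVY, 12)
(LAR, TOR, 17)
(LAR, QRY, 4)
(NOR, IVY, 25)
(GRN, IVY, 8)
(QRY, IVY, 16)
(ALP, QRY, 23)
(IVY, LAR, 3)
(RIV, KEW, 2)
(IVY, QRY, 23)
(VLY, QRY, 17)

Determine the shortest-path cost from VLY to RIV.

Candidate routes:
VLY - QRY - LAR - TOR - RIV: 17+14+17+10 = 58
VLY - QRY - IVY - LAR - TOR - RIV: 17+16+3+17+10 = 63
The minimum is $58 via VLY - QRY - LAR - TOR - RIV.

$58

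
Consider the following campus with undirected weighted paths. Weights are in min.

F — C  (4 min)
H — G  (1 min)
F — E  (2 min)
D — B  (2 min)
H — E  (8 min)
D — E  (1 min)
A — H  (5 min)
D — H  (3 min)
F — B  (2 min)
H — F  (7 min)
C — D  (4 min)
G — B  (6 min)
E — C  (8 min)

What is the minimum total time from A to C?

Enumerating some paths:
A–H–D–E–F–C: 5+3+1+2+4 = 15
A–H–D–C: 5+3+4 = 12
A–H–F–C: 5+7+4 = 16
The minimum is 12 min via A–H–D–C.

12 min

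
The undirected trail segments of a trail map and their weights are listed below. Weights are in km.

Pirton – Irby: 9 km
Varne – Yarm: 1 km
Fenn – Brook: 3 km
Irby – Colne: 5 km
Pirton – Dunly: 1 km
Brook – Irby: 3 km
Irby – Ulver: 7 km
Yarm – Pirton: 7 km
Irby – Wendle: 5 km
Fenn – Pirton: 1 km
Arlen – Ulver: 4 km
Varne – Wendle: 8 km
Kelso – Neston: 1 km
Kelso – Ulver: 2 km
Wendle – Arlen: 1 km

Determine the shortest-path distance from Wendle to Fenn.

11 km

Candidate routes:
Wendle - Irby - Pirton - Fenn: 5+9+1 = 15
Wendle - Varne - Yarm - Pirton - Fenn: 8+1+7+1 = 17
Wendle - Arlen - Ulver - Irby - Brook - Fenn: 1+4+7+3+3 = 18
Wendle - Irby - Brook - Fenn: 5+3+3 = 11
The minimum is 11 km via Wendle - Irby - Brook - Fenn.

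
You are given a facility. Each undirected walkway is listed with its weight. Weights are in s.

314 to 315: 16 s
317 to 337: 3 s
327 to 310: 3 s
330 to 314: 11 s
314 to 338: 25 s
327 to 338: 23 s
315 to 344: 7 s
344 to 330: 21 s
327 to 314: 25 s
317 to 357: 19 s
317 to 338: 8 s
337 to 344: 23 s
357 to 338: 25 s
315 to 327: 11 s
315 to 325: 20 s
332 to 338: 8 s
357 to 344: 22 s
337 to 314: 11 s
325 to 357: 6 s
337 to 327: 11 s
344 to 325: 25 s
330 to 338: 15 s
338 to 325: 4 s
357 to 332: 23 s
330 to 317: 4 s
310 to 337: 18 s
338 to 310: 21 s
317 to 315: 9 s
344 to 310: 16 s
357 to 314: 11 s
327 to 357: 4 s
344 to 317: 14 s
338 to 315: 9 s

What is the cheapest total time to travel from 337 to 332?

Running Dijkstra from 337:
337: 0
317: 3  (via 337)
330: 7  (via 317)
338: 11  (via 317)
327: 11  (via 337)
314: 11  (via 337)
315: 12  (via 317)
310: 14  (via 327)
357: 15  (via 327)
325: 15  (via 338)
344: 17  (via 317)
332: 19  (via 338)
Shortest route: 337 → 317 → 338 → 332 = 19 s.

19 s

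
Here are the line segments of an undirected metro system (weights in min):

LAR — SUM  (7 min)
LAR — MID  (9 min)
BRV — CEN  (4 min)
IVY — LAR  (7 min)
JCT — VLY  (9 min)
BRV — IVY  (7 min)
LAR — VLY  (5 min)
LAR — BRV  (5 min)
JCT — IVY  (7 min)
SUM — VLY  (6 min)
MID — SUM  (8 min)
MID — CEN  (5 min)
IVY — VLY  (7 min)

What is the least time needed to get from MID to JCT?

23 min

Compare a few routes:
MID–SUM–VLY–IVY–JCT: 8+6+7+7 = 28
MID–SUM–VLY–JCT: 8+6+9 = 23
The minimum is 23 min via MID–SUM–VLY–JCT.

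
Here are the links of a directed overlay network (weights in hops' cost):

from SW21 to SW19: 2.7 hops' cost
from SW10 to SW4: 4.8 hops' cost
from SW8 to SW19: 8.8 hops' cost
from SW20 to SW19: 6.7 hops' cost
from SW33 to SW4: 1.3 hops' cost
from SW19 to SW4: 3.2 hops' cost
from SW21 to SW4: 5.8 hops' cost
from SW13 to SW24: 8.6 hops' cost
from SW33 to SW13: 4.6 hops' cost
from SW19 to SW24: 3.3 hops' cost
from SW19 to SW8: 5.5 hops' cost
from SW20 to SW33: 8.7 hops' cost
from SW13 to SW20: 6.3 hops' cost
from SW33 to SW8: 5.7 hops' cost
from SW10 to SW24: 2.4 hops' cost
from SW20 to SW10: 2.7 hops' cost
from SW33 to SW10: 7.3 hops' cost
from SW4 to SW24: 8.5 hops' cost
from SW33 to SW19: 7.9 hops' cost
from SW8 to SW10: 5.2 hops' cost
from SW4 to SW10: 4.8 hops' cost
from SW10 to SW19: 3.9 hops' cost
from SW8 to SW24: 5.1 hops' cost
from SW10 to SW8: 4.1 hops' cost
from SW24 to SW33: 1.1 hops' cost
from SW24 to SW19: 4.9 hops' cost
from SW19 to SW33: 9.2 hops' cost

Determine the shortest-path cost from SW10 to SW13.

8.1 hops' cost

Candidate routes:
SW10 → SW24 → SW33 → SW13: 2.4+1.1+4.6 = 8.1
SW10 → SW19 → SW24 → SW33 → SW13: 3.9+3.3+1.1+4.6 = 12.9
Cheapest is SW10 → SW24 → SW33 → SW13 at 8.1 hops' cost.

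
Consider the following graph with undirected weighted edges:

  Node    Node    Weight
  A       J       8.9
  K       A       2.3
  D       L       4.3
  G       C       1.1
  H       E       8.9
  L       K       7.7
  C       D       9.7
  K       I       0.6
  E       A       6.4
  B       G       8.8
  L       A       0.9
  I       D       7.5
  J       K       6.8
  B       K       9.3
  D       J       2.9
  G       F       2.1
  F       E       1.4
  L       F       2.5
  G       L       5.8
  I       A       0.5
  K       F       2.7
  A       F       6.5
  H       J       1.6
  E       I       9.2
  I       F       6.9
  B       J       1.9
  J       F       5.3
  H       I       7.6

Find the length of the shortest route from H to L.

8.8

Enumerating some paths:
H → J → F → L: 1.6+5.3+2.5 = 9.4
H → I → A → L: 7.6+0.5+0.9 = 9
H → J → D → L: 1.6+2.9+4.3 = 8.8
The minimum is 8.8 via H → J → D → L.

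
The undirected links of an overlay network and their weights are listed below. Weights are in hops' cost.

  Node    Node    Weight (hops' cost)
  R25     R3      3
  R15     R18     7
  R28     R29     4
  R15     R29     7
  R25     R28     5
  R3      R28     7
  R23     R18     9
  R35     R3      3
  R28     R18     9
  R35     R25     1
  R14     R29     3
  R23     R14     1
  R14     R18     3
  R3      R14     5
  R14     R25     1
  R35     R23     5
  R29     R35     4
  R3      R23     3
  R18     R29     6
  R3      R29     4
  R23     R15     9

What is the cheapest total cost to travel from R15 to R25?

11 hops' cost

Running Dijkstra from R15:
R15: 0
R18: 7  (via R15)
R29: 7  (via R15)
R23: 9  (via R15)
R14: 10  (via R18)
R35: 11  (via R29)
R25: 11  (via R14)
Shortest route: R15–R18–R14–R25 = 11 hops' cost.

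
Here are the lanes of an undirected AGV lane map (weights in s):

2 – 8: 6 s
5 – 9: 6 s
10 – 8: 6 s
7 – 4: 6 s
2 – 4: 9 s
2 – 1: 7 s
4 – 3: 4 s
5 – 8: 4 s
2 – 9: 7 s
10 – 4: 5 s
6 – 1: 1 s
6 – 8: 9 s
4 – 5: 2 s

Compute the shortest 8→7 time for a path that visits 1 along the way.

32 s

Shortest 8→1: 8–6–1 = 10
Shortest 1→7: 1–2–4–7 = 22
Total via 1: 10 + 22 = 32 s.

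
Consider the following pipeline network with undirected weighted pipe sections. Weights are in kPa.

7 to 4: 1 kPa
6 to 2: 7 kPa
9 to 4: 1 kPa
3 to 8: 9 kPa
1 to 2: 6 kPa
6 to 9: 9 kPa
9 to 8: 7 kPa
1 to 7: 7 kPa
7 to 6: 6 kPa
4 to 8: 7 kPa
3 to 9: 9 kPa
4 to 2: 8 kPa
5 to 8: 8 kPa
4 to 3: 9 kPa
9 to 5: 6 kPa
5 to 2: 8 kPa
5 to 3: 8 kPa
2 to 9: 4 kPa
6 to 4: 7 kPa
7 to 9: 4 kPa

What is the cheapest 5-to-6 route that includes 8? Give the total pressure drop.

22 kPa

Best 5 to 8: 5–8 costing 8
Shortest 8→6: 8–4–6 = 14
Total via 8: 8 + 14 = 22 kPa.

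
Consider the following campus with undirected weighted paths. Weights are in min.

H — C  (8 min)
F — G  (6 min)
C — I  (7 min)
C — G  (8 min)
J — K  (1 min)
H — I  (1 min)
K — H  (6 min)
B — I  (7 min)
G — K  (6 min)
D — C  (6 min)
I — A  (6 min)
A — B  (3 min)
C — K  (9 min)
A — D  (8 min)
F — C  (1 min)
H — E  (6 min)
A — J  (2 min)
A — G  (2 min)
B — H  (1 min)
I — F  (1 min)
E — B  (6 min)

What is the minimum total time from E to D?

Running Dijkstra from E:
E: 0
B: 6  (via E)
H: 6  (via E)
I: 7  (via H)
F: 8  (via I)
A: 9  (via B)
C: 9  (via F)
G: 11  (via A)
J: 11  (via A)
K: 12  (via H)
D: 15  (via C)
Shortest route: E–H–I–F–C–D = 15 min.

15 min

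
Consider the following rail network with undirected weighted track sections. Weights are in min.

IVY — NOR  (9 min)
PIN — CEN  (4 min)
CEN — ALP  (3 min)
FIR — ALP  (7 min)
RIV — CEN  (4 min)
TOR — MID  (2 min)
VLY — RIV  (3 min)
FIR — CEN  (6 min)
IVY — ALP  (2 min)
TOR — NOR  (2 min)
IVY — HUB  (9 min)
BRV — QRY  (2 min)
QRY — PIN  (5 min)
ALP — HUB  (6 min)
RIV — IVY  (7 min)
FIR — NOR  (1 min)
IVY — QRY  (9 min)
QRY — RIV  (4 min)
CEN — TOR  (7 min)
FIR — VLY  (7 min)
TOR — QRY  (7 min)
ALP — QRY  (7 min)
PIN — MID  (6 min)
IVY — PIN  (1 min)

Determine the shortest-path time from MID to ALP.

9 min

Running Dijkstra from MID:
MID: 0
TOR: 2  (via MID)
NOR: 4  (via TOR)
FIR: 5  (via NOR)
PIN: 6  (via MID)
IVY: 7  (via PIN)
ALP: 9  (via IVY)
Shortest route: MID–PIN–IVY–ALP = 9 min.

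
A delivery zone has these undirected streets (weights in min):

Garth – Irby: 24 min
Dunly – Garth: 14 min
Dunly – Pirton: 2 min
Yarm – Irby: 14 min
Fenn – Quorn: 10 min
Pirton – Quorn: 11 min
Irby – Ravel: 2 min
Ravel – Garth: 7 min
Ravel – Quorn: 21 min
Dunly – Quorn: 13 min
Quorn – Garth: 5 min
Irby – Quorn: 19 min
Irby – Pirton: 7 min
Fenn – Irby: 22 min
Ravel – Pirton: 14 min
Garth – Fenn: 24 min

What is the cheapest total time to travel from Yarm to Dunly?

23 min

Compare a few routes:
Yarm - Irby - Pirton - Dunly: 14+7+2 = 23
Yarm - Irby - Ravel - Pirton - Dunly: 14+2+14+2 = 32
The minimum is 23 min via Yarm - Irby - Pirton - Dunly.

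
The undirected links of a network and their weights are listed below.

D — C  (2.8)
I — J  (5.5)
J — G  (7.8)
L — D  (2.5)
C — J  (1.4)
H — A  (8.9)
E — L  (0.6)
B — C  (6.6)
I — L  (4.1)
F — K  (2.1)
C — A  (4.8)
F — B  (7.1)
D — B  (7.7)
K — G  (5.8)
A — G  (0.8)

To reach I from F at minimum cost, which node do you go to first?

K

Enumerating some paths:
F → K → G → A → C → J → I: 2.1+5.8+0.8+4.8+1.4+5.5 = 20.4
F → B → C → J → I: 7.1+6.6+1.4+5.5 = 20.6
Cheapest is F → K → G → A → C → J → I at 20.4.
So from F the first move is to K.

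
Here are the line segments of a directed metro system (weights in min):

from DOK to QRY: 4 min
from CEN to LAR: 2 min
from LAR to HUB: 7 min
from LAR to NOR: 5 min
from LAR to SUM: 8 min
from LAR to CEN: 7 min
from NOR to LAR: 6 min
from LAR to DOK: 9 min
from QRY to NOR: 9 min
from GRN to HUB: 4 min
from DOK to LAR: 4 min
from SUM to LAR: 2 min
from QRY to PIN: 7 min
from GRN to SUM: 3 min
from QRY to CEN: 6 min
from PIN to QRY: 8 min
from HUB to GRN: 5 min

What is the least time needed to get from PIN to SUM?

Candidate routes:
PIN → QRY → NOR → LAR → SUM: 8+9+6+8 = 31
PIN → QRY → CEN → LAR → HUB → GRN → SUM: 8+6+2+7+5+3 = 31
PIN → QRY → CEN → LAR → SUM: 8+6+2+8 = 24
Cheapest is PIN → QRY → CEN → LAR → SUM at 24 min.

24 min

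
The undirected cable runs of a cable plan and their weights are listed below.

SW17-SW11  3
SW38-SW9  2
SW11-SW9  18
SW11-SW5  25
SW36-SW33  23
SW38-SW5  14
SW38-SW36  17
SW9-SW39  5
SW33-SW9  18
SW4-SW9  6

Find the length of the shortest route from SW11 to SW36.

Candidate routes:
SW11–SW9–SW38–SW36: 18+2+17 = 37
SW11–SW9–SW33–SW36: 18+18+23 = 59
SW11–SW5–SW38–SW9–SW33–SW36: 25+14+2+18+23 = 82
SW11–SW5–SW38–SW36: 25+14+17 = 56
Cheapest is SW11–SW9–SW38–SW36 at 37.

37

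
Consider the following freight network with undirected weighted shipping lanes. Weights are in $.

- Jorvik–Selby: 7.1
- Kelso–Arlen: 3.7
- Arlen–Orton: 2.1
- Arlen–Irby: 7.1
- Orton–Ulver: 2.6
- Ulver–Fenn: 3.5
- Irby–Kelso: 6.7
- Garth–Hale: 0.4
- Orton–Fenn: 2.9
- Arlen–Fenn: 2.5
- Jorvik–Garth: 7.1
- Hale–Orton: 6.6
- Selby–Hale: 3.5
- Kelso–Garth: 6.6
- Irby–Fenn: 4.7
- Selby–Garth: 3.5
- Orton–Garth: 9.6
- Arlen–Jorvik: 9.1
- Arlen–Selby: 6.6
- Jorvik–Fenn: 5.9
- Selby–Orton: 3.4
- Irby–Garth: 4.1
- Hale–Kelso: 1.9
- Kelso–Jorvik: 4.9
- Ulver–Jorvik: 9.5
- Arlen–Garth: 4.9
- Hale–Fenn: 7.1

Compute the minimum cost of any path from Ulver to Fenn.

$3.5

Settle nodes by increasing distance from Ulver:
Ulver: 0
Orton: 2.6  (via Ulver)
Fenn: 3.5  (via Ulver)
Shortest route: Ulver–Fenn = $3.5.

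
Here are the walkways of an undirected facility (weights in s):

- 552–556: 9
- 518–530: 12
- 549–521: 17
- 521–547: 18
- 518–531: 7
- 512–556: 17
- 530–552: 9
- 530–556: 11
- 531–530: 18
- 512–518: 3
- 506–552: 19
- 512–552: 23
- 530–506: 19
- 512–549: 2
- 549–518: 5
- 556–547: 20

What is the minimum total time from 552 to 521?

Shortest distances from 552:
552: 0
530: 9  (via 552)
556: 9  (via 552)
506: 19  (via 552)
518: 21  (via 530)
512: 23  (via 552)
549: 25  (via 512)
531: 27  (via 530)
547: 29  (via 556)
521: 42  (via 549)
Shortest route: 552 → 512 → 549 → 521 = 42 s.

42 s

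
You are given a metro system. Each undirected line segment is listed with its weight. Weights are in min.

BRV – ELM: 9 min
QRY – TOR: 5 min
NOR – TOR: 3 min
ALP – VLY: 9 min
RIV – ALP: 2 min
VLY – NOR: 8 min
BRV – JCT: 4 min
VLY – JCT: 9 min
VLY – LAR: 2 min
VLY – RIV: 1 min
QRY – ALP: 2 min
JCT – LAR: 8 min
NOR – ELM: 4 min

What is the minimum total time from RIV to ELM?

Shortest distances from RIV:
RIV: 0
VLY: 1  (via RIV)
ALP: 2  (via RIV)
LAR: 3  (via VLY)
QRY: 4  (via ALP)
TOR: 9  (via QRY)
NOR: 9  (via VLY)
JCT: 10  (via VLY)
ELM: 13  (via NOR)
Shortest route: RIV → VLY → NOR → ELM = 13 min.

13 min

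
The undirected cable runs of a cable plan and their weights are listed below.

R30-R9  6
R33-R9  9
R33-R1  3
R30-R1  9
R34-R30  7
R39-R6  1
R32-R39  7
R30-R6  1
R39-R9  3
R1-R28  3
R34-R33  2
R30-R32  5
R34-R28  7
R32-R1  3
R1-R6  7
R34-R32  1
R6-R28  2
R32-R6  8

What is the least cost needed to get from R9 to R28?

Compare a few routes:
R9 → R30 → R6 → R28: 6+1+2 = 9
R9 → R39 → R6 → R28: 3+1+2 = 6
The minimum is 6 via R9 → R39 → R6 → R28.

6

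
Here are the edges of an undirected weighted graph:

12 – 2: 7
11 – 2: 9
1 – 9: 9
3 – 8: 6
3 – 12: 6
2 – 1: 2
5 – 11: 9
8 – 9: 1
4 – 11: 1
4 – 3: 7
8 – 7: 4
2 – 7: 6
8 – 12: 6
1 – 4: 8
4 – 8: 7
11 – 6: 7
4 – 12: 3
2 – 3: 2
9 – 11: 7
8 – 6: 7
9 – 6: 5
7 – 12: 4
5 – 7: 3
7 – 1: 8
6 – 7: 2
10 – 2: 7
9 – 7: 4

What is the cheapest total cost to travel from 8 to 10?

Settle nodes by increasing distance from 8:
8: 0
9: 1  (via 8)
7: 4  (via 8)
3: 6  (via 8)
6: 6  (via 9)
12: 6  (via 8)
4: 7  (via 8)
5: 7  (via 7)
2: 8  (via 3)
11: 8  (via 9)
1: 10  (via 9)
10: 15  (via 2)
Shortest route: 8–3–2–10 = 15.

15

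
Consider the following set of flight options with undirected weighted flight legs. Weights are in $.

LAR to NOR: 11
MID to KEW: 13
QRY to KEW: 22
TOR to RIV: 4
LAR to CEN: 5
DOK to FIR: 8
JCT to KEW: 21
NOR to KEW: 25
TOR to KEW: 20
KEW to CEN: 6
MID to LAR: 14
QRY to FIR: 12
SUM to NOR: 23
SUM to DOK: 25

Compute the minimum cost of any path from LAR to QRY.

$33

Running Dijkstra from LAR:
LAR: 0
CEN: 5  (via LAR)
NOR: 11  (via LAR)
KEW: 11  (via CEN)
MID: 14  (via LAR)
TOR: 31  (via KEW)
JCT: 32  (via KEW)
QRY: 33  (via KEW)
Shortest route: LAR–CEN–KEW–QRY = $33.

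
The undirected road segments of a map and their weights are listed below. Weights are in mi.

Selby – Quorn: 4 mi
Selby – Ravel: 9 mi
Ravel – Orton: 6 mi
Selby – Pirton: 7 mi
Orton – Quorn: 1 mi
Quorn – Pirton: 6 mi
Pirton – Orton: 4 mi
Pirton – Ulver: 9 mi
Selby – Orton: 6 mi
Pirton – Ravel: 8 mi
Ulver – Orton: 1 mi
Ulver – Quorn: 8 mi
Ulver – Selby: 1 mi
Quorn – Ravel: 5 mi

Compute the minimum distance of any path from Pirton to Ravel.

8 mi

Shortest distances from Pirton:
Pirton: 0
Orton: 4  (via Pirton)
Quorn: 5  (via Orton)
Ulver: 5  (via Orton)
Selby: 6  (via Ulver)
Ravel: 8  (via Pirton)
Shortest route: Pirton → Ravel = 8 mi.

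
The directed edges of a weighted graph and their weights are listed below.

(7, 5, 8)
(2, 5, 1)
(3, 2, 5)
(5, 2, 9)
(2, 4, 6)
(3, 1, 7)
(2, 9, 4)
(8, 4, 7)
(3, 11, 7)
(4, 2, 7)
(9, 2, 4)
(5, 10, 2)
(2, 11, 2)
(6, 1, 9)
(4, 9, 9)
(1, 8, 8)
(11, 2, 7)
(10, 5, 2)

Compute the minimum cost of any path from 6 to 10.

34

Compare a few routes:
6 → 1 → 8 → 4 → 9 → 2 → 5 → 10: 9+8+7+9+4+1+2 = 40
6 → 1 → 8 → 4 → 2 → 5 → 10: 9+8+7+7+1+2 = 34
The minimum is 34 via 6 → 1 → 8 → 4 → 2 → 5 → 10.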